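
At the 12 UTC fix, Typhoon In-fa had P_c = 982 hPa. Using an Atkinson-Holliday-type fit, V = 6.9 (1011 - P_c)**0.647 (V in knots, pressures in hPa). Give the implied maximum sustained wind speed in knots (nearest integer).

61 kt

ΔP = 1011 − 982 = 29 hPa.
29^0.647 ≈ 8.834.
V ≈ 6.9 × 8.834 ≈ 61.0 kt.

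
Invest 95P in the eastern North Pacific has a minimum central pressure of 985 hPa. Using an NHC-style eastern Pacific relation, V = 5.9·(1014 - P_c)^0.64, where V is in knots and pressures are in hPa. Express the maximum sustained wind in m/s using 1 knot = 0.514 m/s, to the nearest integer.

26 m/s

ΔP = 1014 − 985 = 29 hPa.
V ≈ 5.9 × 29^0.64 = 5.9 × 8.628 ≈ 50.908 kt.
50.908 × 0.514 ≈ 26.17 m/s → 26 m/s.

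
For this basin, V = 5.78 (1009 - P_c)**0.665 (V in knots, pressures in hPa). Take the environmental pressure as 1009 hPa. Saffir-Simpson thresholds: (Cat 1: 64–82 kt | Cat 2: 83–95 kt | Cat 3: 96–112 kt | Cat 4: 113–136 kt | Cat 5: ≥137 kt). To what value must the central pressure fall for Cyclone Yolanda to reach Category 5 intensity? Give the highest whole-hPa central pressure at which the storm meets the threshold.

Category 5 begins at V = 137 kt.
Required ΔP = (137/5.78)^(1/0.665) = 23.702^1.504 ≈ 116.78 hPa.
P_c ≤ 1009 − 116.78 = 892.22, so the highest integer P_c is 892 hPa.

892 hPa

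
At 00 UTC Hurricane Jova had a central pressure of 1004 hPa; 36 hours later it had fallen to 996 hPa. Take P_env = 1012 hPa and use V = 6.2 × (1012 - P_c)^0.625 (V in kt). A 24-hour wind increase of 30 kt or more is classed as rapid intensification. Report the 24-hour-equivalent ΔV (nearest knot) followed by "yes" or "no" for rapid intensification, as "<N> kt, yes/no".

8 kt, no

V₁: ΔP = 8, V ≈ 6.2 × 8^0.625 ≈ 22.74 kt.
V₂: ΔP = 16, V ≈ 6.2 × 16^0.625 ≈ 35.07 kt.
ΔV over 36 h = 12.33 kt → 24 h equivalent = 12.33 × 24/36 ≈ 8.22 kt.
8 kt < 30 kt ⇒ not rapid intensification.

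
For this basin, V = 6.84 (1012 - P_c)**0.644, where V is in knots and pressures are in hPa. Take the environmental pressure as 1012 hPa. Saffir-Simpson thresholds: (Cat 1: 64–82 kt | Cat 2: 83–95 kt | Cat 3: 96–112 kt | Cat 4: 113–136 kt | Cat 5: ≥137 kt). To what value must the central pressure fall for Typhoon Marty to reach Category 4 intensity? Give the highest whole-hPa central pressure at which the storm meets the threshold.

934 hPa

Category 4 begins at V = 113 kt.
Required ΔP = (113/6.84)^(1/0.644) = 16.520^1.553 ≈ 77.86 hPa.
P_c ≤ 1012 − 77.86 = 934.14, so the highest integer P_c is 934 hPa.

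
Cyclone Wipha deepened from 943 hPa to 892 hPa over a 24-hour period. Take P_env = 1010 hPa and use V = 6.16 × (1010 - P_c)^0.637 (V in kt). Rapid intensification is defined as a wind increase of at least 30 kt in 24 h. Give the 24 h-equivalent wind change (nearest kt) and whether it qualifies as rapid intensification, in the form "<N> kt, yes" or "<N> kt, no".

39 kt, yes

V₁: ΔP = 67, V ≈ 6.16 × 67^0.637 ≈ 89.70 kt.
V₂: ΔP = 118, V ≈ 6.16 × 118^0.637 ≈ 128.64 kt.
ΔV over 24 h = 38.94 kt → 24 h equivalent = 38.94 × 24/24 ≈ 38.94 kt.
39 kt ≥ 30 kt ⇒ rapid intensification.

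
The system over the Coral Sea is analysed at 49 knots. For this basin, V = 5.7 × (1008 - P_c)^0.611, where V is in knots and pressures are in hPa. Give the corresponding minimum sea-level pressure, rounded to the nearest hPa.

ΔP = (V / 5.7)^(1/0.611) = (49/5.7)^1.637.
49/5.7 = 8.596; 8.596^1.637 ≈ 33.82 hPa.
P_c = 1008 − 33.82 = 974.18 ≈ 974 hPa.

974 hPa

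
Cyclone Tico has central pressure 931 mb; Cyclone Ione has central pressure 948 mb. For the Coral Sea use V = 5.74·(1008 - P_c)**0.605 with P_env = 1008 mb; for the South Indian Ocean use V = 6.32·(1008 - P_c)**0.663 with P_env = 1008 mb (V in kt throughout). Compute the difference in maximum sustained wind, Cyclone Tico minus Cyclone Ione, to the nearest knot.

Cyclone Tico: ΔP = 77; V ≈ 5.74 × 77^0.605 ≈ 79.48 kt.
Cyclone Ione: ΔP = 60; V ≈ 6.32 × 60^0.663 ≈ 95.42 kt.
Difference ≈ 79.48 − 95.42 = -15.94 → -16 kt.

-16 kt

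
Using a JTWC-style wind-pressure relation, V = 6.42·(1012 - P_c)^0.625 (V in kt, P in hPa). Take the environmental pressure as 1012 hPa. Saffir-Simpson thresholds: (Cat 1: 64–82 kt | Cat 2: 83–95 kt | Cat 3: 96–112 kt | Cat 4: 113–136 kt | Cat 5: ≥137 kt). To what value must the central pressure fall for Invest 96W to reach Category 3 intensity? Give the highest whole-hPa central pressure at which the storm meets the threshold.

936 hPa

Category 3 begins at V = 96 kt.
Required ΔP = (96/6.42)^(1/0.625) = 14.953^1.600 ≈ 75.78 hPa.
P_c ≤ 1012 − 75.78 = 936.22, so the highest integer P_c is 936 hPa.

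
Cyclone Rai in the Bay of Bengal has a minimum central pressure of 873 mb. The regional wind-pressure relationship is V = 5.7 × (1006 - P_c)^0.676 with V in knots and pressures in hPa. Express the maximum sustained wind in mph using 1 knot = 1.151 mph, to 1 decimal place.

ΔP = 1006 − 873 = 133 mb.
V ≈ 5.7 × 133^0.676 = 5.7 × 27.272 ≈ 155.453 kt.
155.453 × 1.151 ≈ 178.93 mph → 178.9 mph.

178.9 mph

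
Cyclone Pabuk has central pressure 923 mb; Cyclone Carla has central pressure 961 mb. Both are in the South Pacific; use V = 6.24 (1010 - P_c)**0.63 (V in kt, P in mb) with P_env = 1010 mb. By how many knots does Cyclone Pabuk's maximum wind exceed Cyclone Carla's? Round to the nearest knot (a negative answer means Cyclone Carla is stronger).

32 kt

Cyclone Pabuk: ΔP = 87; V ≈ 6.24 × 87^0.63 ≈ 104.01 kt.
Cyclone Carla: ΔP = 49; V ≈ 6.24 × 49^0.63 ≈ 72.44 kt.
Difference ≈ 104.01 − 72.44 = 31.57 → 32 kt.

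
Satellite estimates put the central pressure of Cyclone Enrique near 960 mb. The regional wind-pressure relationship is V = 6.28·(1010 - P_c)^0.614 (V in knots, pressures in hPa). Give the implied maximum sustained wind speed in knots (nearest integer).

ΔP = 1010 − 960 = 50 mb.
50^0.614 ≈ 11.045.
V ≈ 6.28 × 11.045 ≈ 69.4 kt.

69 kt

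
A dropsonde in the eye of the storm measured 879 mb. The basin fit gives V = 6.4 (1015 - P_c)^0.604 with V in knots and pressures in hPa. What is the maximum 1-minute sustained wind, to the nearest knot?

124 kt

ΔP = 1015 − 879 = 136 mb.
136^0.604 ≈ 19.438.
V ≈ 6.4 × 19.438 ≈ 124.4 kt.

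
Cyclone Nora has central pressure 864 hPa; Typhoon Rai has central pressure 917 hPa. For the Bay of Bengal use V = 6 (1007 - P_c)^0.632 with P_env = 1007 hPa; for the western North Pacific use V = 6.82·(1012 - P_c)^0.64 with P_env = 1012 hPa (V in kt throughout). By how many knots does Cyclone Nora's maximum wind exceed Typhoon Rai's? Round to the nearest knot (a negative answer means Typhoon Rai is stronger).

12 kt

Cyclone Nora: ΔP = 143; V ≈ 6 × 143^0.632 ≈ 138.14 kt.
Typhoon Rai: ΔP = 95; V ≈ 6.82 × 95^0.64 ≈ 125.76 kt.
Difference ≈ 138.14 − 125.76 = 12.38 → 12 kt.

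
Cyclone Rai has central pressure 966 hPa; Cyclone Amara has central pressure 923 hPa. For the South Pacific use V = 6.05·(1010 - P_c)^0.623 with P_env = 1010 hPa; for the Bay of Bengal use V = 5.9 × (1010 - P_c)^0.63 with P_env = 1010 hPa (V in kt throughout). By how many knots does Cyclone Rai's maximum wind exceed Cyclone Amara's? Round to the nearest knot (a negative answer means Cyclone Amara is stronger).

-34 kt

Cyclone Rai: ΔP = 44; V ≈ 6.05 × 44^0.623 ≈ 63.92 kt.
Cyclone Amara: ΔP = 87; V ≈ 5.9 × 87^0.63 ≈ 98.34 kt.
Difference ≈ 63.92 − 98.34 = -34.42 → -34 kt.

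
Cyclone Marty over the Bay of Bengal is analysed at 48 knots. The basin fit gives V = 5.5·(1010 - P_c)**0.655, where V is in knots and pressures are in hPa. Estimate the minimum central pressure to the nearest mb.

ΔP = (V / 5.5)^(1/0.655) = (48/5.5)^1.527.
48/5.5 = 8.727; 8.727^1.527 ≈ 27.32 mb.
P_c = 1010 − 27.32 = 982.68 ≈ 983 mb.

983 mb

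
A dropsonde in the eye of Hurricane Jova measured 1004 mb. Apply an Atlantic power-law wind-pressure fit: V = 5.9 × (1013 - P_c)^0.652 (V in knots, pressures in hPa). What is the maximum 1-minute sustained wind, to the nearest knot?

ΔP = 1013 − 1004 = 9 mb.
9^0.652 ≈ 4.190.
V ≈ 5.9 × 4.190 ≈ 24.7 kt.

25 kt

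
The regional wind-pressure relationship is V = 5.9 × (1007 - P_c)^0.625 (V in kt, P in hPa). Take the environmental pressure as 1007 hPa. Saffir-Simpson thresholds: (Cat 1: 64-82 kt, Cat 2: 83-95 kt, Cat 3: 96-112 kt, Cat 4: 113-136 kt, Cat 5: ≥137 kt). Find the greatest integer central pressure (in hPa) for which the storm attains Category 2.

Category 2 begins at V = 83 kt.
Required ΔP = (83/5.9)^(1/0.625) = 14.068^1.600 ≈ 68.73 hPa.
P_c ≤ 1007 − 68.73 = 938.27, so the highest integer P_c is 938 hPa.

938 hPa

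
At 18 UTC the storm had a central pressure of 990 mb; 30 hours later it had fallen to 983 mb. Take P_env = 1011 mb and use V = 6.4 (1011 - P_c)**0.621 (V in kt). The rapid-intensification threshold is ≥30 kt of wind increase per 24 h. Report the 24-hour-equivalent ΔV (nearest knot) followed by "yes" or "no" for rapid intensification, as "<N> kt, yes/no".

V₁: ΔP = 21, V ≈ 6.4 × 21^0.621 ≈ 42.39 kt.
V₂: ΔP = 28, V ≈ 6.4 × 28^0.621 ≈ 50.68 kt.
ΔV over 30 h = 8.29 kt → 24 h equivalent = 8.29 × 24/30 ≈ 6.63 kt.
7 kt < 30 kt ⇒ not rapid intensification.

7 kt, no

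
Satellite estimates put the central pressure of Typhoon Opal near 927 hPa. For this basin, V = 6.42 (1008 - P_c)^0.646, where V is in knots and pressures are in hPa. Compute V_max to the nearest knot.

ΔP = 1008 − 927 = 81 hPa.
81^0.646 ≈ 17.095.
V ≈ 6.42 × 17.095 ≈ 109.8 kt.

110 kt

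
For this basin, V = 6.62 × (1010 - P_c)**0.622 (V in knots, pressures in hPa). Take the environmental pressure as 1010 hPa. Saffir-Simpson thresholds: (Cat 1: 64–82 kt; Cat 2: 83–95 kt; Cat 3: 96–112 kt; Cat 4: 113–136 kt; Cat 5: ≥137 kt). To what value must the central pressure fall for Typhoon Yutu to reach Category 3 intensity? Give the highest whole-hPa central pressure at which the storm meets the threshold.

Category 3 begins at V = 96 kt.
Required ΔP = (96/6.62)^(1/0.622) = 14.502^1.608 ≈ 73.66 hPa.
P_c ≤ 1010 − 73.66 = 936.34, so the highest integer P_c is 936 hPa.

936 hPa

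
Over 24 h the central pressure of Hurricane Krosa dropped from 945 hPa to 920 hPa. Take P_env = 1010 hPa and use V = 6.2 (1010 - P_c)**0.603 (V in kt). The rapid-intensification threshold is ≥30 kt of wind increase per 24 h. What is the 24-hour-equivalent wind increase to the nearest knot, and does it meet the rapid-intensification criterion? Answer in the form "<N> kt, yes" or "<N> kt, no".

V₁: ΔP = 65, V ≈ 6.2 × 65^0.603 ≈ 76.84 kt.
V₂: ΔP = 90, V ≈ 6.2 × 90^0.603 ≈ 93.50 kt.
ΔV over 24 h = 16.66 kt → 24 h equivalent = 16.66 × 24/24 ≈ 16.66 kt.
17 kt < 30 kt ⇒ not rapid intensification.

17 kt, no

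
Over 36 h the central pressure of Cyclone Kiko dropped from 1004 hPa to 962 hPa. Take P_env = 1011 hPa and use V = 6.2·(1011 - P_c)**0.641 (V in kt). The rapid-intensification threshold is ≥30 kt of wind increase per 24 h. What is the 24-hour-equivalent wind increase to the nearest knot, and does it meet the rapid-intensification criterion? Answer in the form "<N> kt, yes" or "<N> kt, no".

V₁: ΔP = 7, V ≈ 6.2 × 7^0.641 ≈ 21.58 kt.
V₂: ΔP = 49, V ≈ 6.2 × 49^0.641 ≈ 75.13 kt.
ΔV over 36 h = 53.55 kt → 24 h equivalent = 53.55 × 24/36 ≈ 35.70 kt.
36 kt ≥ 30 kt ⇒ rapid intensification.

36 kt, yes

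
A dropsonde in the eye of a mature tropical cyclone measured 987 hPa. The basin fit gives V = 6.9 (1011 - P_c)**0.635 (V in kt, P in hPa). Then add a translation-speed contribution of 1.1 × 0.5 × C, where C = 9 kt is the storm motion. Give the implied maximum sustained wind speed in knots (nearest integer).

ΔP = 1011 − 987 = 24 hPa.
24^0.635 ≈ 7.524.
V ≈ 6.9 × 7.524 ≈ 51.9 kt.
Translation term: 1.1 × 0.5 × 9 = 4.95 kt.
Corrected V ≈ 56.85 kt → 57 kt.

57 kt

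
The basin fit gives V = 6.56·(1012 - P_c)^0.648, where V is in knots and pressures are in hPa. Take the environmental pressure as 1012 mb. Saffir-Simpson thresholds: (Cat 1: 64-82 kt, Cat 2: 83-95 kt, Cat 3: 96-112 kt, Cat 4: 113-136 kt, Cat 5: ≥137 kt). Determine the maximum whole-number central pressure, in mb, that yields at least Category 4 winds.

931 mb

Category 4 begins at V = 113 kt.
Required ΔP = (113/6.56)^(1/0.648) = 17.226^1.543 ≈ 80.85 mb.
P_c ≤ 1012 − 80.85 = 931.15, so the highest integer P_c is 931 mb.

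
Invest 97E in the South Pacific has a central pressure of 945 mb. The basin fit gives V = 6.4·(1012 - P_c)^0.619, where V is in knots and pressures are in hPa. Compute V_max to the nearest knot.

ΔP = 1012 − 945 = 67 mb.
67^0.619 ≈ 13.500.
V ≈ 6.4 × 13.500 ≈ 86.4 kt.

86 kt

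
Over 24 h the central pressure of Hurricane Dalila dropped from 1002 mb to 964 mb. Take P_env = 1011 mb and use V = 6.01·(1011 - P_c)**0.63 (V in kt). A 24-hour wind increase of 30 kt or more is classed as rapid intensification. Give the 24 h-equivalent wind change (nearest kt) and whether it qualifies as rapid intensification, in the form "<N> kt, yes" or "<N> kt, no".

44 kt, yes

V₁: ΔP = 9, V ≈ 6.01 × 9^0.63 ≈ 23.99 kt.
V₂: ΔP = 47, V ≈ 6.01 × 47^0.63 ≈ 67.97 kt.
ΔV over 24 h = 43.98 kt → 24 h equivalent = 43.98 × 24/24 ≈ 43.98 kt.
44 kt ≥ 30 kt ⇒ rapid intensification.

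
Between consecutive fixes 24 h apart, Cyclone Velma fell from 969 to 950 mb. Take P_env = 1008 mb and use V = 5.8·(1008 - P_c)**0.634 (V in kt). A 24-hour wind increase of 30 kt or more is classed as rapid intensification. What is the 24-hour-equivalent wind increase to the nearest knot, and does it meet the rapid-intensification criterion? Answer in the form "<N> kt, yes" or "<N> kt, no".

V₁: ΔP = 39, V ≈ 5.8 × 39^0.634 ≈ 59.18 kt.
V₂: ΔP = 58, V ≈ 5.8 × 58^0.634 ≈ 76.11 kt.
ΔV over 24 h = 16.93 kt → 24 h equivalent = 16.93 × 24/24 ≈ 16.93 kt.
17 kt < 30 kt ⇒ not rapid intensification.

17 kt, no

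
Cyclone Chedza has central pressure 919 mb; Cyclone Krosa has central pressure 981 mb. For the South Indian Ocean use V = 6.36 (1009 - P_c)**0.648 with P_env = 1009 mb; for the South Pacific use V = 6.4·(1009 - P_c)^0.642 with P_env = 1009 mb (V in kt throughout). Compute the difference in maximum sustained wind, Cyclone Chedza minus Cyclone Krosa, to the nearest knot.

63 kt

Cyclone Chedza: ΔP = 90; V ≈ 6.36 × 90^0.648 ≈ 117.44 kt.
Cyclone Krosa: ΔP = 28; V ≈ 6.4 × 28^0.642 ≈ 54.36 kt.
Difference ≈ 117.44 − 54.36 = 63.08 → 63 kt.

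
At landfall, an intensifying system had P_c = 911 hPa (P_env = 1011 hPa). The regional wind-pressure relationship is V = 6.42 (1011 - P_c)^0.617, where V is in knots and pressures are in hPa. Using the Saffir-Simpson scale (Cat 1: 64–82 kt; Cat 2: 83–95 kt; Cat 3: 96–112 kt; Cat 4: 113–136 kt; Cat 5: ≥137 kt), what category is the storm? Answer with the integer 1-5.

ΔP = 1011 − 911 = 100 hPa.
V ≈ 6.42 × 100^0.617 = 6.42 × 17.14 ≈ 110 kt.
110 kt falls in the Category 3 band.

3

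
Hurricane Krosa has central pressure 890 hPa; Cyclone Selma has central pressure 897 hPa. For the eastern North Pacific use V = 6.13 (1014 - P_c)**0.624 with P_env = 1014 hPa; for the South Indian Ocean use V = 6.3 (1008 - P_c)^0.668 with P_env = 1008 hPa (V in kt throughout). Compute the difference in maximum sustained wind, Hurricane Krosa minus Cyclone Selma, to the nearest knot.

-22 kt

Hurricane Krosa: ΔP = 124; V ≈ 6.13 × 124^0.624 ≈ 124.10 kt.
Cyclone Selma: ΔP = 111; V ≈ 6.3 × 111^0.668 ≈ 146.43 kt.
Difference ≈ 124.10 − 146.43 = -22.33 → -22 kt.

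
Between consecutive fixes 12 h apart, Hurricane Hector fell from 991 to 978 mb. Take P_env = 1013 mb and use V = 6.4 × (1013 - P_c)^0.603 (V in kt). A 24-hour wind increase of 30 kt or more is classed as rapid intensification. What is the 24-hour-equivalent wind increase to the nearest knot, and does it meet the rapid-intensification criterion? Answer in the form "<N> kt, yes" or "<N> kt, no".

27 kt, no

V₁: ΔP = 22, V ≈ 6.4 × 22^0.603 ≈ 41.27 kt.
V₂: ΔP = 35, V ≈ 6.4 × 35^0.603 ≈ 54.61 kt.
ΔV over 12 h = 13.34 kt → 24 h equivalent = 13.34 × 24/12 ≈ 26.68 kt.
27 kt < 30 kt ⇒ not rapid intensification.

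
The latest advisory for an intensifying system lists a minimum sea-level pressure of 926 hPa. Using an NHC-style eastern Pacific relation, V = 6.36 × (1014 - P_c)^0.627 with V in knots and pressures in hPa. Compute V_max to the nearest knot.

105 kt

ΔP = 1014 − 926 = 88 hPa.
88^0.627 ≈ 16.565.
V ≈ 6.36 × 16.565 ≈ 105.4 kt.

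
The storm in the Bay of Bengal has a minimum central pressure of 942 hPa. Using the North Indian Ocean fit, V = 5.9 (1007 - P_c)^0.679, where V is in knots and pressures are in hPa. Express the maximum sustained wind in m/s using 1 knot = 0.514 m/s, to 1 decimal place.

ΔP = 1007 − 942 = 65 hPa.
V ≈ 5.9 × 65^0.679 = 5.9 × 17.020 ≈ 100.420 kt.
100.420 × 0.514 ≈ 51.62 m/s → 51.6 m/s.

51.6 m/s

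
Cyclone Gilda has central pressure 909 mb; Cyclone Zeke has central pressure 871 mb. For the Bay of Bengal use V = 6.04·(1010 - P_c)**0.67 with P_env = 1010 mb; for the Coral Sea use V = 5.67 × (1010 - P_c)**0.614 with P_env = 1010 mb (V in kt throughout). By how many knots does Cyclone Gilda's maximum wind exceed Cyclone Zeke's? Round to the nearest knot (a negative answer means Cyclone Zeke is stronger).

16 kt

Cyclone Gilda: ΔP = 101; V ≈ 6.04 × 101^0.67 ≈ 133.02 kt.
Cyclone Zeke: ΔP = 139; V ≈ 5.67 × 139^0.614 ≈ 117.33 kt.
Difference ≈ 133.02 − 117.33 = 15.69 → 16 kt.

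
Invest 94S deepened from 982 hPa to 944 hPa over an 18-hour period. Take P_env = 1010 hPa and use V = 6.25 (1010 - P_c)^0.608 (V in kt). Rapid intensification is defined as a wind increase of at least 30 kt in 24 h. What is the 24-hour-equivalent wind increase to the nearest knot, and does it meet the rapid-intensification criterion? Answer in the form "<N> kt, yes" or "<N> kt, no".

43 kt, yes

V₁: ΔP = 28, V ≈ 6.25 × 28^0.608 ≈ 47.40 kt.
V₂: ΔP = 66, V ≈ 6.25 × 66^0.608 ≈ 79.83 kt.
ΔV over 18 h = 32.43 kt → 24 h equivalent = 32.43 × 24/18 ≈ 43.24 kt.
43 kt ≥ 30 kt ⇒ rapid intensification.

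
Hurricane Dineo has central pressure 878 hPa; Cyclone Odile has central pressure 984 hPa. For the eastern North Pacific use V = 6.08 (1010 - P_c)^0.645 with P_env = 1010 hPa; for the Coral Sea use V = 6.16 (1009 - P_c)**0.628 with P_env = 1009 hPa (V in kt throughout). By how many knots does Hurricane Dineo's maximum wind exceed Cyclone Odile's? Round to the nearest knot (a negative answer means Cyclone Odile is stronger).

Hurricane Dineo: ΔP = 132; V ≈ 6.08 × 132^0.645 ≈ 141.80 kt.
Cyclone Odile: ΔP = 25; V ≈ 6.16 × 25^0.628 ≈ 46.50 kt.
Difference ≈ 141.80 − 46.50 = 95.30 → 95 kt.

95 kt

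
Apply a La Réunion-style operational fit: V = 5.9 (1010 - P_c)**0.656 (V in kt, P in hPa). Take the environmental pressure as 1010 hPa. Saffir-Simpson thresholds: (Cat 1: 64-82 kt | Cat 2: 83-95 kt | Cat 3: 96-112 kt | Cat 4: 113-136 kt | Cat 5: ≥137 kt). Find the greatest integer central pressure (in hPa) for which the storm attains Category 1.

972 hPa

Category 1 begins at V = 64 kt.
Required ΔP = (64/5.9)^(1/0.656) = 10.847^1.524 ≈ 37.87 hPa.
P_c ≤ 1010 − 37.87 = 972.13, so the highest integer P_c is 972 hPa.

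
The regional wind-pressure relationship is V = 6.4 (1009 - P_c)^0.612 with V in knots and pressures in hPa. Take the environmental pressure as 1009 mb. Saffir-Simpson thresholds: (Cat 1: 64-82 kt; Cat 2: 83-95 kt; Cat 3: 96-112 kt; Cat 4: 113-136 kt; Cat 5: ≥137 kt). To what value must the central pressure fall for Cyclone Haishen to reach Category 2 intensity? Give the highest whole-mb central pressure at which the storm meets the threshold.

943 mb

Category 2 begins at V = 83 kt.
Required ΔP = (83/6.4)^(1/0.612) = 12.969^1.634 ≈ 65.84 mb.
P_c ≤ 1009 − 65.84 = 943.16, so the highest integer P_c is 943 mb.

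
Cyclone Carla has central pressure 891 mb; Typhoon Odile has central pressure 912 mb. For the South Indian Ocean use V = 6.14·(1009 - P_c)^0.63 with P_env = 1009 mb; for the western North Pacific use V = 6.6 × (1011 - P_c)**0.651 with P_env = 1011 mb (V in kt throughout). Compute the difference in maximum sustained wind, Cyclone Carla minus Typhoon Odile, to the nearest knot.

Cyclone Carla: ΔP = 118; V ≈ 6.14 × 118^0.63 ≈ 124.01 kt.
Typhoon Odile: ΔP = 99; V ≈ 6.6 × 99^0.651 ≈ 131.43 kt.
Difference ≈ 124.01 − 131.43 = -7.42 → -7 kt.

-7 kt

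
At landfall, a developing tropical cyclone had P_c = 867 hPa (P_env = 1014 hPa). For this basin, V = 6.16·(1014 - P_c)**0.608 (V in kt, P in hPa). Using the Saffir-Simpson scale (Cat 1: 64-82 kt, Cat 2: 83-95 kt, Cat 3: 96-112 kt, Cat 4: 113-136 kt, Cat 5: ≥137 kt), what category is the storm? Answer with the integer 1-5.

4

ΔP = 1014 − 867 = 147 hPa.
V ≈ 6.16 × 147^0.608 = 6.16 × 20.78 ≈ 128 kt.
128 kt falls in the Category 4 band.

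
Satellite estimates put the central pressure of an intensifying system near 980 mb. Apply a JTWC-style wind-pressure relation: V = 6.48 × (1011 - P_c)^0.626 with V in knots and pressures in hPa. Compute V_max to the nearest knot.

56 kt

ΔP = 1011 − 980 = 31 mb.
31^0.626 ≈ 8.582.
V ≈ 6.48 × 8.582 ≈ 55.6 kt.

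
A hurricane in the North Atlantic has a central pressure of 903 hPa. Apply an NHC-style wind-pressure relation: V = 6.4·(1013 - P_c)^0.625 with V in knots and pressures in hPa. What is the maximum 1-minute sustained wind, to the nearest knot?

ΔP = 1013 − 903 = 110 hPa.
110^0.625 ≈ 18.874.
V ≈ 6.4 × 18.874 ≈ 120.8 kt.

121 kt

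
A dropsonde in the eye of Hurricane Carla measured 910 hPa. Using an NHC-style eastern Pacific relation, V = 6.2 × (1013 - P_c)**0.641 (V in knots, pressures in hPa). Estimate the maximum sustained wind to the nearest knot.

121 kt

ΔP = 1013 − 910 = 103 hPa.
103^0.641 ≈ 19.509.
V ≈ 6.2 × 19.509 ≈ 121.0 kt.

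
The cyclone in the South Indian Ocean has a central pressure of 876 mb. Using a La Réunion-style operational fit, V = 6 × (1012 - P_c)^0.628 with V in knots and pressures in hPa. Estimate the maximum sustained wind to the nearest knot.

131 kt

ΔP = 1012 − 876 = 136 mb.
136^0.628 ≈ 21.871.
V ≈ 6 × 21.871 ≈ 131.2 kt.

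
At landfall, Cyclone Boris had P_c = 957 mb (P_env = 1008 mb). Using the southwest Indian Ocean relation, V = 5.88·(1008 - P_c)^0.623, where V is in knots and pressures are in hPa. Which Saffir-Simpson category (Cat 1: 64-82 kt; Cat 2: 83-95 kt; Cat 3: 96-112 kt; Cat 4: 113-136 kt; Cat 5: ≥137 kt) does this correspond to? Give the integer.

1

ΔP = 1008 − 957 = 51 mb.
V ≈ 5.88 × 51^0.623 = 5.88 × 11.58 ≈ 68 kt.
68 kt falls in the Category 1 band.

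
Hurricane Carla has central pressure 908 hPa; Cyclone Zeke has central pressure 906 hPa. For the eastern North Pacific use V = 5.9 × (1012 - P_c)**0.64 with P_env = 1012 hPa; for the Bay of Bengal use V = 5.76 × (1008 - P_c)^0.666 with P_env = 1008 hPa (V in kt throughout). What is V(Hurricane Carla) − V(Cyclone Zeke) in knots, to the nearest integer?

Hurricane Carla: ΔP = 104; V ≈ 5.9 × 104^0.64 ≈ 115.28 kt.
Cyclone Zeke: ΔP = 102; V ≈ 5.76 × 102^0.666 ≈ 125.36 kt.
Difference ≈ 115.28 − 125.36 = -10.08 → -10 kt.

-10 kt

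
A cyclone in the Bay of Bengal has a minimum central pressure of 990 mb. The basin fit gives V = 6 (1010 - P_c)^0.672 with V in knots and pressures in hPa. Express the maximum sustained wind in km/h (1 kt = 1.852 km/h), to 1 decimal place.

83.2 km/h

ΔP = 1010 − 990 = 20 mb.
V ≈ 6 × 20^0.672 = 6 × 7.487 ≈ 44.920 kt.
44.920 × 1.852 ≈ 83.19 km/h → 83.2 km/h.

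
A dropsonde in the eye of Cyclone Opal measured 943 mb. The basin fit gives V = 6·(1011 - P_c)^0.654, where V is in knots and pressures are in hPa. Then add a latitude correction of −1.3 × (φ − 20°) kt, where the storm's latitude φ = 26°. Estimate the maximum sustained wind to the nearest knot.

ΔP = 1011 − 943 = 68 mb.
68^0.654 ≈ 15.793.
V ≈ 6 × 15.793 ≈ 94.8 kt.
Latitude correction: −1.3 × (26 − 20) = -7.8 kt.
Corrected V ≈ 87 kt → 87 kt.

87 kt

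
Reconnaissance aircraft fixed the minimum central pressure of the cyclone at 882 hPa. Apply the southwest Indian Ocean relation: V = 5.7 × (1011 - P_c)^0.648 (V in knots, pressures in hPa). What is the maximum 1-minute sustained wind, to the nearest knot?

133 kt

ΔP = 1011 − 882 = 129 hPa.
129^0.648 ≈ 23.316.
V ≈ 5.7 × 23.316 ≈ 132.9 kt.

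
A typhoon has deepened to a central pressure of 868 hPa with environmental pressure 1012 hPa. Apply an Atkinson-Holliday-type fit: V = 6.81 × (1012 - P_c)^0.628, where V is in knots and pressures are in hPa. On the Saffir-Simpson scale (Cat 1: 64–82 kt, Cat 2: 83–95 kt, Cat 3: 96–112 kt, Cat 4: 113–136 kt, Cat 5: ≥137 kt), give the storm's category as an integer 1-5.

ΔP = 1012 − 868 = 144 hPa.
V ≈ 6.81 × 144^0.628 = 6.81 × 22.67 ≈ 154 kt.
154 kt falls in the Category 5 band.

5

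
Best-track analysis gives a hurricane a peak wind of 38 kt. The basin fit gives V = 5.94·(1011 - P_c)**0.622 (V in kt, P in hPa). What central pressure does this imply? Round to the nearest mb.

991 mb

ΔP = (V / 5.94)^(1/0.622) = (38/5.94)^1.608.
38/5.94 = 6.397; 6.397^1.608 ≈ 19.76 mb.
P_c = 1011 − 19.76 = 991.24 ≈ 991 mb.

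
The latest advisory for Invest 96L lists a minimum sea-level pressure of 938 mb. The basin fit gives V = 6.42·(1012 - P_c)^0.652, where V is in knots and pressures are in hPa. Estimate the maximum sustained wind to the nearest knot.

ΔP = 1012 − 938 = 74 mb.
74^0.652 ≈ 16.548.
V ≈ 6.42 × 16.548 ≈ 106.2 kt.

106 kt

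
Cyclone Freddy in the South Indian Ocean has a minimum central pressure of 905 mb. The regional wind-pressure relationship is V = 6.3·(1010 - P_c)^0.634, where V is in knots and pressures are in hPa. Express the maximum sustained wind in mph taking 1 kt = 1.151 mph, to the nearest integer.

139 mph

ΔP = 1010 − 905 = 105 mb.
V ≈ 6.3 × 105^0.634 = 6.3 × 19.118 ≈ 120.441 kt.
120.441 × 1.151 ≈ 138.63 mph → 139 mph.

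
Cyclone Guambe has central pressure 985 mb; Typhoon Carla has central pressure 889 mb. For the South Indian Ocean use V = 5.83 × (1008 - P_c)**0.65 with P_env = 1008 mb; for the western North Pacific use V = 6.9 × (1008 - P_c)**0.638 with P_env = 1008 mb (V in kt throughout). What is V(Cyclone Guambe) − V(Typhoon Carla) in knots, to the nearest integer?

-101 kt

Cyclone Guambe: ΔP = 23; V ≈ 5.83 × 23^0.65 ≈ 44.75 kt.
Typhoon Carla: ΔP = 119; V ≈ 6.9 × 119^0.638 ≈ 145.56 kt.
Difference ≈ 44.75 − 145.56 = -100.81 → -101 kt.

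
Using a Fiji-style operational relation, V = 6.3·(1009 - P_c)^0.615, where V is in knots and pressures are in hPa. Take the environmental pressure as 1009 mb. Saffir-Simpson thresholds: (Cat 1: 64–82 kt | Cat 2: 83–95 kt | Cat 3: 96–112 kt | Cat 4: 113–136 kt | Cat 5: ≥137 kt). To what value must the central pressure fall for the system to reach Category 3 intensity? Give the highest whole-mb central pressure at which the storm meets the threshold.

Category 3 begins at V = 96 kt.
Required ΔP = (96/6.3)^(1/0.615) = 15.238^1.626 ≈ 83.84 mb.
P_c ≤ 1009 − 83.84 = 925.16, so the highest integer P_c is 925 mb.

925 mb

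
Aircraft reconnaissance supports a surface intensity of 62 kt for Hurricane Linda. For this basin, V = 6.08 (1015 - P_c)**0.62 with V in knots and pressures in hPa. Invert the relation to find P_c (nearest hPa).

973 hPa

ΔP = (V / 6.08)^(1/0.62) = (62/6.08)^1.613.
62/6.08 = 10.197; 10.197^1.613 ≈ 42.32 hPa.
P_c = 1015 − 42.32 = 972.68 ≈ 973 hPa.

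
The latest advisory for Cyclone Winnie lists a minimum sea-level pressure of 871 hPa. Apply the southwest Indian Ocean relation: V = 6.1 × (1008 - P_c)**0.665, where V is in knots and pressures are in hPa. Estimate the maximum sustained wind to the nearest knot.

ΔP = 1008 − 871 = 137 hPa.
137^0.665 ≈ 26.358.
V ≈ 6.1 × 26.358 ≈ 160.8 kt.

161 kt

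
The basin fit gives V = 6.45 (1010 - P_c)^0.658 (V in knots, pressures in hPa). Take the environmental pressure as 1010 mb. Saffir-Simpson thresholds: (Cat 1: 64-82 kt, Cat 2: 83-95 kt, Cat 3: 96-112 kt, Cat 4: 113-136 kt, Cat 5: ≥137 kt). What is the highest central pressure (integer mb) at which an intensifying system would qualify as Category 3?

Category 3 begins at V = 96 kt.
Required ΔP = (96/6.45)^(1/0.658) = 14.884^1.520 ≈ 60.57 mb.
P_c ≤ 1010 − 60.57 = 949.43, so the highest integer P_c is 949 mb.

949 mb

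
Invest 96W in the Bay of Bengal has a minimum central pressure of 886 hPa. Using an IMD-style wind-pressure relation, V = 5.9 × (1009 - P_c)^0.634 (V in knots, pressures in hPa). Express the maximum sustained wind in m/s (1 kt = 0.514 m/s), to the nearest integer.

64 m/s

ΔP = 1009 − 886 = 123 hPa.
V ≈ 5.9 × 123^0.634 = 5.9 × 21.135 ≈ 124.696 kt.
124.696 × 0.514 ≈ 64.09 m/s → 64 m/s.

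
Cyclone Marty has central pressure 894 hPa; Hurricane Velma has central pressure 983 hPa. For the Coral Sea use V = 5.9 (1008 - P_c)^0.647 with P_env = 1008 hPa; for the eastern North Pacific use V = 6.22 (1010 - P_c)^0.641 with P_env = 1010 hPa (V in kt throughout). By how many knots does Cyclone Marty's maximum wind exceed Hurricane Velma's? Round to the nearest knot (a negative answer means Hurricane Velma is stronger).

Cyclone Marty: ΔP = 114; V ≈ 5.9 × 114^0.647 ≈ 126.38 kt.
Hurricane Velma: ΔP = 27; V ≈ 6.22 × 27^0.641 ≈ 51.44 kt.
Difference ≈ 126.38 − 51.44 = 74.94 → 75 kt.

75 kt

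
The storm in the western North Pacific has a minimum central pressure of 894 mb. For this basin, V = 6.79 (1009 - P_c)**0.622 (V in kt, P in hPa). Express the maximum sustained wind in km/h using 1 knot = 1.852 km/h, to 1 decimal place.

240.6 km/h

ΔP = 1009 − 894 = 115 mb.
V ≈ 6.79 × 115^0.622 = 6.79 × 19.132 ≈ 129.904 kt.
129.904 × 1.852 ≈ 240.58 km/h → 240.6 km/h.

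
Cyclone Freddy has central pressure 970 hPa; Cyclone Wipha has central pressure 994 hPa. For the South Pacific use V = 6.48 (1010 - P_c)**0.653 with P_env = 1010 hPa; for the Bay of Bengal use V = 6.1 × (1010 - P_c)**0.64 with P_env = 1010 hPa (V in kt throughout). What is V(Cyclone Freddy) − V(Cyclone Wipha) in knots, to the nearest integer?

Cyclone Freddy: ΔP = 40; V ≈ 6.48 × 40^0.653 ≈ 72.06 kt.
Cyclone Wipha: ΔP = 16; V ≈ 6.1 × 16^0.64 ≈ 35.97 kt.
Difference ≈ 72.06 − 35.97 = 36.09 → 36 kt.

36 kt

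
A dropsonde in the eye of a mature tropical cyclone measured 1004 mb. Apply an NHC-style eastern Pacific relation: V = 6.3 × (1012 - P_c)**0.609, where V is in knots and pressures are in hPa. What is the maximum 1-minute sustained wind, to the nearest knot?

22 kt

ΔP = 1012 − 1004 = 8 mb.
8^0.609 ≈ 3.548.
V ≈ 6.3 × 3.548 ≈ 22.4 kt.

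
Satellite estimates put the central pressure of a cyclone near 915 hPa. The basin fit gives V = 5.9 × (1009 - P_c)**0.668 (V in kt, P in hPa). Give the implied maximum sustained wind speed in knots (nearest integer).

ΔP = 1009 − 915 = 94 hPa.
94^0.668 ≈ 20.799.
V ≈ 5.9 × 20.799 ≈ 122.7 kt.

123 kt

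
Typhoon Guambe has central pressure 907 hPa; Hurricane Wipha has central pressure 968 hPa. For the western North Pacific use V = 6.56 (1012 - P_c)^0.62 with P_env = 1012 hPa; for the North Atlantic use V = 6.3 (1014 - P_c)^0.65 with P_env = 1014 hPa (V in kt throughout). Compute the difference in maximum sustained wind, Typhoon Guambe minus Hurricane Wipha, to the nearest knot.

Typhoon Guambe: ΔP = 105; V ≈ 6.56 × 105^0.62 ≈ 117.50 kt.
Hurricane Wipha: ΔP = 46; V ≈ 6.3 × 46^0.65 ≈ 75.88 kt.
Difference ≈ 117.50 − 75.88 = 41.62 → 42 kt.

42 kt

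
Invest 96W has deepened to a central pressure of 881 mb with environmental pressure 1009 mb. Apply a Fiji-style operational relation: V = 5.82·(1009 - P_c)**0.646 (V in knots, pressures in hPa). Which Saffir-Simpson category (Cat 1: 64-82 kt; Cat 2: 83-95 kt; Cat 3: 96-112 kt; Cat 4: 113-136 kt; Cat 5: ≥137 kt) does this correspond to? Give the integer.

ΔP = 1009 − 881 = 128 mb.
V ≈ 5.82 × 128^0.646 = 5.82 × 22.98 ≈ 134 kt.
134 kt falls in the Category 4 band.

4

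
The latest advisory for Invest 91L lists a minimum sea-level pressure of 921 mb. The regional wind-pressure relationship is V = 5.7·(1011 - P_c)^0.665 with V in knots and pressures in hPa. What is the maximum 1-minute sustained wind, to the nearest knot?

ΔP = 1011 − 921 = 90 mb.
90^0.665 ≈ 19.933.
V ≈ 5.7 × 19.933 ≈ 113.6 kt.

114 kt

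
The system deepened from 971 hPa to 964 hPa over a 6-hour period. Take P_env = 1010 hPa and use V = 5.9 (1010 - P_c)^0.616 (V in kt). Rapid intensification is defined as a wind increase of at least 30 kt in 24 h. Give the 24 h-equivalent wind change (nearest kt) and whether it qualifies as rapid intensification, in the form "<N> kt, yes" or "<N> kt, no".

V₁: ΔP = 39, V ≈ 5.9 × 39^0.616 ≈ 56.36 kt.
V₂: ΔP = 46, V ≈ 5.9 × 46^0.616 ≈ 62.39 kt.
ΔV over 6 h = 6.03 kt → 24 h equivalent = 6.03 × 24/6 ≈ 24.12 kt.
24 kt < 30 kt ⇒ not rapid intensification.

24 kt, no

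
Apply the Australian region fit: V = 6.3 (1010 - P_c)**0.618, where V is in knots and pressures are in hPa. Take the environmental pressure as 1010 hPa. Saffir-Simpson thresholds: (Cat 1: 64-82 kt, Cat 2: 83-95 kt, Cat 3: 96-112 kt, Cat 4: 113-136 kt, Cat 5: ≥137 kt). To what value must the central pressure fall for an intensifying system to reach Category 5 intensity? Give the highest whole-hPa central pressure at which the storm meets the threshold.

864 hPa

Category 5 begins at V = 137 kt.
Required ΔP = (137/6.3)^(1/0.618) = 21.746^1.618 ≈ 145.90 hPa.
P_c ≤ 1010 − 145.90 = 864.10, so the highest integer P_c is 864 hPa.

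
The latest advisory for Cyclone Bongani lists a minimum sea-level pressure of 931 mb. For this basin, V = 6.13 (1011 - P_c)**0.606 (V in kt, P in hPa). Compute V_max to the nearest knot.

87 kt

ΔP = 1011 − 931 = 80 mb.
80^0.606 ≈ 14.232.
V ≈ 6.13 × 14.232 ≈ 87.2 kt.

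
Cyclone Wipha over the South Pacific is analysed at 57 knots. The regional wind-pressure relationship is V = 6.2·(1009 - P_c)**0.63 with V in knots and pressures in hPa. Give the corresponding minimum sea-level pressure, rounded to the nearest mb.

ΔP = (V / 6.2)^(1/0.63) = (57/6.2)^1.587.
57/6.2 = 9.194; 9.194^1.587 ≈ 33.83 mb.
P_c = 1009 − 33.83 = 975.17 ≈ 975 mb.

975 mb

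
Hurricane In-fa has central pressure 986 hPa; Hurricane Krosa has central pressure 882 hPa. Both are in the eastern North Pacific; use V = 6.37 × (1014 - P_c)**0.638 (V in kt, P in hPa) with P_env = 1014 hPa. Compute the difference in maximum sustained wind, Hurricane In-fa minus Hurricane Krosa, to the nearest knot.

-90 kt

Hurricane In-fa: ΔP = 28; V ≈ 6.37 × 28^0.638 ≈ 53.39 kt.
Hurricane Krosa: ΔP = 132; V ≈ 6.37 × 132^0.638 ≈ 143.57 kt.
Difference ≈ 53.39 − 143.57 = -90.18 → -90 kt.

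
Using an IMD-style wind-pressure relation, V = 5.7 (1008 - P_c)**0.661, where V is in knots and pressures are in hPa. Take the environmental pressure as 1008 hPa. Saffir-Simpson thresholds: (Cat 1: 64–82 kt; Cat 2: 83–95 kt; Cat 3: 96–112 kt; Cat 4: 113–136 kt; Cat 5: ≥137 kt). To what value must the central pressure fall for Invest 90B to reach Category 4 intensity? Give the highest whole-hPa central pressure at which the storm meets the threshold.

916 hPa

Category 4 begins at V = 113 kt.
Required ΔP = (113/5.7)^(1/0.661) = 19.825^1.513 ≈ 91.72 hPa.
P_c ≤ 1008 − 91.72 = 916.28, so the highest integer P_c is 916 hPa.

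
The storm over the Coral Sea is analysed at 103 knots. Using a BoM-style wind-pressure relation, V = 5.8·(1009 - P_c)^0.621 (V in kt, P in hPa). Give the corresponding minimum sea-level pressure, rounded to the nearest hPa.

906 hPa

ΔP = (V / 5.8)^(1/0.621) = (103/5.8)^1.610.
103/5.8 = 17.759; 17.759^1.610 ≈ 102.79 hPa.
P_c = 1009 − 102.79 = 906.21 ≈ 906 hPa.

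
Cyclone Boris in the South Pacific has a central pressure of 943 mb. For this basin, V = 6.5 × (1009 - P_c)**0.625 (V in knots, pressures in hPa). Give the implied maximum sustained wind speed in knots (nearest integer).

89 kt

ΔP = 1009 − 943 = 66 mb.
66^0.625 ≈ 13.716.
V ≈ 6.5 × 13.716 ≈ 89.2 kt.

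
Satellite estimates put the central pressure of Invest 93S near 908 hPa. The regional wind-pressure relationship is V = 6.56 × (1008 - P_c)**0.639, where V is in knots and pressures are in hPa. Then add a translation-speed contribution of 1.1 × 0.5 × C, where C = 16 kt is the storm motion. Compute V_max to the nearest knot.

ΔP = 1008 − 908 = 100 hPa.
100^0.639 ≈ 18.967.
V ≈ 6.56 × 18.967 ≈ 124.4 kt.
Translation term: 1.1 × 0.5 × 16 = 8.8 kt.
Corrected V ≈ 133.2 kt → 133 kt.

133 kt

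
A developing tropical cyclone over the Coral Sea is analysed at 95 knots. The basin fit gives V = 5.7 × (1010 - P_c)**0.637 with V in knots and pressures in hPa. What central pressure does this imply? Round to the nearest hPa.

ΔP = (V / 5.7)^(1/0.637) = (95/5.7)^1.570.
95/5.7 = 16.667; 16.667^1.570 ≈ 82.82 hPa.
P_c = 1010 − 82.82 = 927.18 ≈ 927 hPa.

927 hPa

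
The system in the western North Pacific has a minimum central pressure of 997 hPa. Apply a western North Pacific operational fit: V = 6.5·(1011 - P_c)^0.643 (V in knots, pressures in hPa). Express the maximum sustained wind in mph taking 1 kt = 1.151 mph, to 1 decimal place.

ΔP = 1011 − 997 = 14 hPa.
V ≈ 6.5 × 14^0.643 = 6.5 × 5.457 ≈ 35.471 kt.
35.471 × 1.151 ≈ 40.83 mph → 40.8 mph.

40.8 mph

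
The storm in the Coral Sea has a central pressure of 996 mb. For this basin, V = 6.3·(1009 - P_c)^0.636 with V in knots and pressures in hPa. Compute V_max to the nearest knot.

ΔP = 1009 − 996 = 13 mb.
13^0.636 ≈ 5.111.
V ≈ 6.3 × 5.111 ≈ 32.2 kt.

32 kt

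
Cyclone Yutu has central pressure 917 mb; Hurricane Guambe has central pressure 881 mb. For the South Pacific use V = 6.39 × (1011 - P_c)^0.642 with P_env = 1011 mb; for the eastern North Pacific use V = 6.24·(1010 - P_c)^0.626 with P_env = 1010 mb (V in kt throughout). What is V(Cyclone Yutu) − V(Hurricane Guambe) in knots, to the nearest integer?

Cyclone Yutu: ΔP = 94; V ≈ 6.39 × 94^0.642 ≈ 118.10 kt.
Hurricane Guambe: ΔP = 129; V ≈ 6.24 × 129^0.626 ≈ 130.74 kt.
Difference ≈ 118.10 − 130.74 = -12.64 → -13 kt.

-13 kt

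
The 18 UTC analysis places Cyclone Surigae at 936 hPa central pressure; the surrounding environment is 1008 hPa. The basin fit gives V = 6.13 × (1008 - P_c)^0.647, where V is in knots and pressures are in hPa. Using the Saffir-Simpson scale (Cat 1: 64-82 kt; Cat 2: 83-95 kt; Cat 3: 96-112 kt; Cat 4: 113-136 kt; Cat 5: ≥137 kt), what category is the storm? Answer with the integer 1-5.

ΔP = 1008 − 936 = 72 hPa.
V ≈ 6.13 × 72^0.647 = 6.13 × 15.91 ≈ 98 kt.
98 kt falls in the Category 3 band.

3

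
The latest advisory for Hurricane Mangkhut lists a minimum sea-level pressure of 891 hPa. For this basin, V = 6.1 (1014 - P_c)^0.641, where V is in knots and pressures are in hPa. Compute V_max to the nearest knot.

133 kt

ΔP = 1014 − 891 = 123 hPa.
123^0.641 ≈ 21.859.
V ≈ 6.1 × 21.859 ≈ 133.3 kt.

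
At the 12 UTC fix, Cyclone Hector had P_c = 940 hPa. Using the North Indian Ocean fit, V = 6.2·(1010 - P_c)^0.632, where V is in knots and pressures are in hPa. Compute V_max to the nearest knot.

ΔP = 1010 − 940 = 70 hPa.
70^0.632 ≈ 14.659.
V ≈ 6.2 × 14.659 ≈ 90.9 kt.

91 kt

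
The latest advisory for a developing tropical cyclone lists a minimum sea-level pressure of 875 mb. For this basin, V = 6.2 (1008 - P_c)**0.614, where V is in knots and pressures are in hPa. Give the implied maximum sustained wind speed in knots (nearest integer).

125 kt

ΔP = 1008 − 875 = 133 mb.
133^0.614 ≈ 20.139.
V ≈ 6.2 × 20.139 ≈ 124.9 kt.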